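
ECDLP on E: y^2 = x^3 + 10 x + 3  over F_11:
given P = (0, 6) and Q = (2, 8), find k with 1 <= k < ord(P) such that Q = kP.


Enumerate multiples of P until we hit Q = (2, 8):
  1P = (0, 6)
  2P = (1, 6)
  3P = (10, 5)
  4P = (2, 3)
  5P = (3, 4)
  6P = (6, 9)
  7P = (8, 1)
  8P = (7, 8)
  9P = (7, 3)
  10P = (8, 10)
  11P = (6, 2)
  12P = (3, 7)
  13P = (2, 8)
Match found at i = 13.

k = 13


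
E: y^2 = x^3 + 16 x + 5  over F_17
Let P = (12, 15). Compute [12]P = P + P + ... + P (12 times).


k = 12 = 1100_2 (binary, LSB first: 0011)
Double-and-add from P = (12, 15):
  bit 0 = 0: acc unchanged = O
  bit 1 = 0: acc unchanged = O
  bit 2 = 1: acc = O + (14, 7) = (14, 7)
  bit 3 = 1: acc = (14, 7) + (15, 13) = (7, 1)

12P = (7, 1)


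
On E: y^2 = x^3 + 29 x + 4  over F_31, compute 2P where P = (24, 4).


Doubling: s = (3 x1^2 + a) / (2 y1)
s = (3*24^2 + 29) / (2*4) mod 31 = 22
x3 = s^2 - 2 x1 mod 31 = 22^2 - 2*24 = 2
y3 = s (x1 - x3) - y1 mod 31 = 22 * (24 - 2) - 4 = 15

2P = (2, 15)


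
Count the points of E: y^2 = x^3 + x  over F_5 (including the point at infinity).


For each x in F_5, count y with y^2 = x^3 + 1 x + 0 mod 5:
  x = 0: RHS = 0, y in [0]  -> 1 point(s)
  x = 2: RHS = 0, y in [0]  -> 1 point(s)
  x = 3: RHS = 0, y in [0]  -> 1 point(s)
Affine points: 3. Add the point at infinity: total = 4.

#E(F_5) = 4


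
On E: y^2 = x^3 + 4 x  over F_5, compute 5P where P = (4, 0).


k = 5 = 101_2 (binary, LSB first: 101)
Double-and-add from P = (4, 0):
  bit 0 = 1: acc = O + (4, 0) = (4, 0)
  bit 1 = 0: acc unchanged = (4, 0)
  bit 2 = 1: acc = (4, 0) + O = (4, 0)

5P = (4, 0)


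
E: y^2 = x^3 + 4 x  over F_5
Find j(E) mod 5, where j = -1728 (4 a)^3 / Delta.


Delta = -16(4 a^3 + 27 b^2) mod 5 = 4
-1728 * (4 a)^3 = -1728 * (4*4)^3 mod 5 = 2
j = 2 * 4^(-1) mod 5 = 3

j = 3 (mod 5)


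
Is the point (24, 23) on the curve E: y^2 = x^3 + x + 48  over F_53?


Check whether y^2 = x^3 + 1 x + 48 (mod 53) for (x, y) = (24, 23).
LHS: y^2 = 23^2 mod 53 = 52
RHS: x^3 + 1 x + 48 = 24^3 + 1*24 + 48 mod 53 = 10
LHS != RHS

No, not on the curve


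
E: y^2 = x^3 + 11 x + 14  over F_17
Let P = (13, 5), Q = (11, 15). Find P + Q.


P != Q, so use the chord formula.
s = (y2 - y1) / (x2 - x1) = (10) / (15) mod 17 = 12
x3 = s^2 - x1 - x2 mod 17 = 12^2 - 13 - 11 = 1
y3 = s (x1 - x3) - y1 mod 17 = 12 * (13 - 1) - 5 = 3

P + Q = (1, 3)


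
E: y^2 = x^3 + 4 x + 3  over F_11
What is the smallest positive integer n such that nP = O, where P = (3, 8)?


Compute successive multiples of P until we hit O:
  1P = (3, 8)
  2P = (10, 8)
  3P = (9, 3)
  4P = (0, 6)
  5P = (6, 1)
  6P = (5, 4)
  7P = (7, 0)
  8P = (5, 7)
  ... (continuing to 14P)
  14P = O

ord(P) = 14


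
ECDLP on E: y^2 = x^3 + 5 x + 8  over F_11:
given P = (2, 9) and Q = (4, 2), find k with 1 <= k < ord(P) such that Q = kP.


Enumerate multiples of P until we hit Q = (4, 2):
  1P = (2, 9)
  2P = (1, 6)
  3P = (6, 1)
  4P = (7, 1)
  5P = (5, 9)
  6P = (4, 2)
Match found at i = 6.

k = 6


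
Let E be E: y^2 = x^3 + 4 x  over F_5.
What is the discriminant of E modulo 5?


4 a^3 + 27 b^2 = 4*4^3 + 27*0^2 = 256 + 0 = 256
Delta = -16 * (256) = -4096
Delta mod 5 = 4

Delta = 4 (mod 5)


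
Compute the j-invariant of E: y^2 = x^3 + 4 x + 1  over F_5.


Delta = -16(4 a^3 + 27 b^2) mod 5 = 2
-1728 * (4 a)^3 = -1728 * (4*4)^3 mod 5 = 2
j = 2 * 2^(-1) mod 5 = 1

j = 1 (mod 5)


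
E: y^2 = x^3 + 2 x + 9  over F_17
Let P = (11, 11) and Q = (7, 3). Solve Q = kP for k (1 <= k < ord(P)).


Enumerate multiples of P until we hit Q = (7, 3):
  1P = (11, 11)
  2P = (3, 12)
  3P = (7, 14)
  4P = (7, 3)
Match found at i = 4.

k = 4


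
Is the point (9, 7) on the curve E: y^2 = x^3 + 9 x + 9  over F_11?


Check whether y^2 = x^3 + 9 x + 9 (mod 11) for (x, y) = (9, 7).
LHS: y^2 = 7^2 mod 11 = 5
RHS: x^3 + 9 x + 9 = 9^3 + 9*9 + 9 mod 11 = 5
LHS = RHS

Yes, on the curve


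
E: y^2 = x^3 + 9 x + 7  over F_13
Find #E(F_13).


For each x in F_13, count y with y^2 = x^3 + 9 x + 7 mod 13:
  x = 1: RHS = 4, y in [2, 11]  -> 2 point(s)
  x = 3: RHS = 9, y in [3, 10]  -> 2 point(s)
  x = 4: RHS = 3, y in [4, 9]  -> 2 point(s)
  x = 6: RHS = 4, y in [2, 11]  -> 2 point(s)
  x = 7: RHS = 10, y in [6, 7]  -> 2 point(s)
  x = 12: RHS = 10, y in [6, 7]  -> 2 point(s)
Affine points: 12. Add the point at infinity: total = 13.

#E(F_13) = 13


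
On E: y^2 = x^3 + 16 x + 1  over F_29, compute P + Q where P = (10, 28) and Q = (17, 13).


P != Q, so use the chord formula.
s = (y2 - y1) / (x2 - x1) = (14) / (7) mod 29 = 2
x3 = s^2 - x1 - x2 mod 29 = 2^2 - 10 - 17 = 6
y3 = s (x1 - x3) - y1 mod 29 = 2 * (10 - 6) - 28 = 9

P + Q = (6, 9)


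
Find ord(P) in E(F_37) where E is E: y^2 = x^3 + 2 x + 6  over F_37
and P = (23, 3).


Compute successive multiples of P until we hit O:
  1P = (23, 3)
  2P = (24, 22)
  3P = (18, 18)
  4P = (5, 17)
  5P = (16, 8)
  6P = (34, 26)
  7P = (7, 17)
  8P = (28, 6)
  ... (continuing to 44P)
  44P = O

ord(P) = 44


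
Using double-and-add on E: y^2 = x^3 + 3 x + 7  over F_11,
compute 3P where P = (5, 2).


k = 3 = 11_2 (binary, LSB first: 11)
Double-and-add from P = (5, 2):
  bit 0 = 1: acc = O + (5, 2) = (5, 2)
  bit 1 = 1: acc = (5, 2) + (10, 5) = (10, 6)

3P = (10, 6)


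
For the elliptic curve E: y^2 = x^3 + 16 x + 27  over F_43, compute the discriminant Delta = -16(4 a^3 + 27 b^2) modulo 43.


4 a^3 + 27 b^2 = 4*16^3 + 27*27^2 = 16384 + 19683 = 36067
Delta = -16 * (36067) = -577072
Delta mod 43 = 31

Delta = 31 (mod 43)


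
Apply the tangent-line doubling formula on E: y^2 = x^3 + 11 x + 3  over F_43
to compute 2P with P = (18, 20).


Doubling: s = (3 x1^2 + a) / (2 y1)
s = (3*18^2 + 11) / (2*20) mod 43 = 2
x3 = s^2 - 2 x1 mod 43 = 2^2 - 2*18 = 11
y3 = s (x1 - x3) - y1 mod 43 = 2 * (18 - 11) - 20 = 37

2P = (11, 37)


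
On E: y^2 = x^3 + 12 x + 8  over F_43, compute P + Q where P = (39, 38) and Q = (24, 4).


P != Q, so use the chord formula.
s = (y2 - y1) / (x2 - x1) = (9) / (28) mod 43 = 8
x3 = s^2 - x1 - x2 mod 43 = 8^2 - 39 - 24 = 1
y3 = s (x1 - x3) - y1 mod 43 = 8 * (39 - 1) - 38 = 8

P + Q = (1, 8)


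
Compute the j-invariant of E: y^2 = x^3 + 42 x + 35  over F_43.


Delta = -16(4 a^3 + 27 b^2) mod 43 = 22
-1728 * (4 a)^3 = -1728 * (4*42)^3 mod 43 = 39
j = 39 * 22^(-1) mod 43 = 35

j = 35 (mod 43)


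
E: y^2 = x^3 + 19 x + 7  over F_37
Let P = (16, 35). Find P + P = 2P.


Doubling: s = (3 x1^2 + a) / (2 y1)
s = (3*16^2 + 19) / (2*35) mod 37 = 16
x3 = s^2 - 2 x1 mod 37 = 16^2 - 2*16 = 2
y3 = s (x1 - x3) - y1 mod 37 = 16 * (16 - 2) - 35 = 4

2P = (2, 4)


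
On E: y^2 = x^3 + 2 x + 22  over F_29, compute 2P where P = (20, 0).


k = 2 = 10_2 (binary, LSB first: 01)
Double-and-add from P = (20, 0):
  bit 0 = 0: acc unchanged = O
  bit 1 = 1: acc = O + O = O

2P = O


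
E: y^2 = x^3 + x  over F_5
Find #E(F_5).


For each x in F_5, count y with y^2 = x^3 + 1 x + 0 mod 5:
  x = 0: RHS = 0, y in [0]  -> 1 point(s)
  x = 2: RHS = 0, y in [0]  -> 1 point(s)
  x = 3: RHS = 0, y in [0]  -> 1 point(s)
Affine points: 3. Add the point at infinity: total = 4.

#E(F_5) = 4


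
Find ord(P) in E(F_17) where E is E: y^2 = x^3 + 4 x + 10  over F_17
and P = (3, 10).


Compute successive multiples of P until we hit O:
  1P = (3, 10)
  2P = (12, 16)
  3P = (10, 8)
  4P = (2, 14)
  5P = (11, 5)
  6P = (1, 10)
  7P = (13, 7)
  8P = (5, 11)
  ... (continuing to 17P)
  17P = O

ord(P) = 17


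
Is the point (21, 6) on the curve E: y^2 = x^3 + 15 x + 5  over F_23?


Check whether y^2 = x^3 + 15 x + 5 (mod 23) for (x, y) = (21, 6).
LHS: y^2 = 6^2 mod 23 = 13
RHS: x^3 + 15 x + 5 = 21^3 + 15*21 + 5 mod 23 = 13
LHS = RHS

Yes, on the curve


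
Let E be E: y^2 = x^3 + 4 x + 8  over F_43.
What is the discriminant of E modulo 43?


4 a^3 + 27 b^2 = 4*4^3 + 27*8^2 = 256 + 1728 = 1984
Delta = -16 * (1984) = -31744
Delta mod 43 = 33

Delta = 33 (mod 43)


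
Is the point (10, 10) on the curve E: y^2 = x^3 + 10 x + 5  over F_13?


Check whether y^2 = x^3 + 10 x + 5 (mod 13) for (x, y) = (10, 10).
LHS: y^2 = 10^2 mod 13 = 9
RHS: x^3 + 10 x + 5 = 10^3 + 10*10 + 5 mod 13 = 0
LHS != RHS

No, not on the curve


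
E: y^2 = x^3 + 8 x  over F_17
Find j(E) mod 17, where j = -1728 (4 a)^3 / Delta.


Delta = -16(4 a^3 + 27 b^2) mod 17 = 8
-1728 * (4 a)^3 = -1728 * (4*8)^3 mod 17 = 3
j = 3 * 8^(-1) mod 17 = 11

j = 11 (mod 17)


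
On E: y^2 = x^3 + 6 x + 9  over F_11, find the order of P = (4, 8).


Compute successive multiples of P until we hit O:
  1P = (4, 8)
  2P = (7, 8)
  3P = (0, 3)
  4P = (1, 4)
  5P = (9, 0)
  6P = (1, 7)
  7P = (0, 8)
  8P = (7, 3)
  ... (continuing to 10P)
  10P = O

ord(P) = 10


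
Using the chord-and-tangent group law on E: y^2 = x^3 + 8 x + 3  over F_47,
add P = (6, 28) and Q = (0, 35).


P != Q, so use the chord formula.
s = (y2 - y1) / (x2 - x1) = (7) / (41) mod 47 = 38
x3 = s^2 - x1 - x2 mod 47 = 38^2 - 6 - 0 = 28
y3 = s (x1 - x3) - y1 mod 47 = 38 * (6 - 28) - 28 = 29

P + Q = (28, 29)


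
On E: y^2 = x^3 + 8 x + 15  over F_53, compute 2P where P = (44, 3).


Doubling: s = (3 x1^2 + a) / (2 y1)
s = (3*44^2 + 8) / (2*3) mod 53 = 33
x3 = s^2 - 2 x1 mod 53 = 33^2 - 2*44 = 47
y3 = s (x1 - x3) - y1 mod 53 = 33 * (44 - 47) - 3 = 4

2P = (47, 4)


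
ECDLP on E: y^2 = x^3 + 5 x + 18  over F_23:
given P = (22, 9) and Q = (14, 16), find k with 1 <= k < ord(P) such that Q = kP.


Enumerate multiples of P until we hit Q = (14, 16):
  1P = (22, 9)
  2P = (11, 1)
  3P = (16, 10)
  4P = (1, 22)
  5P = (2, 6)
  6P = (0, 15)
  7P = (14, 16)
Match found at i = 7.

k = 7


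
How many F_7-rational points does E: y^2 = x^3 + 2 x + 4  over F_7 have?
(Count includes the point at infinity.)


For each x in F_7, count y with y^2 = x^3 + 2 x + 4 mod 7:
  x = 0: RHS = 4, y in [2, 5]  -> 2 point(s)
  x = 1: RHS = 0, y in [0]  -> 1 point(s)
  x = 2: RHS = 2, y in [3, 4]  -> 2 point(s)
  x = 3: RHS = 2, y in [3, 4]  -> 2 point(s)
  x = 6: RHS = 1, y in [1, 6]  -> 2 point(s)
Affine points: 9. Add the point at infinity: total = 10.

#E(F_7) = 10


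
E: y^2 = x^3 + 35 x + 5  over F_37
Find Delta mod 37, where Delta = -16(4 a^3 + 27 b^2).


4 a^3 + 27 b^2 = 4*35^3 + 27*5^2 = 171500 + 675 = 172175
Delta = -16 * (172175) = -2754800
Delta mod 37 = 35

Delta = 35 (mod 37)


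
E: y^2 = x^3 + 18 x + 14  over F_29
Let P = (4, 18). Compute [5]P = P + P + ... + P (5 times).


k = 5 = 101_2 (binary, LSB first: 101)
Double-and-add from P = (4, 18):
  bit 0 = 1: acc = O + (4, 18) = (4, 18)
  bit 1 = 0: acc unchanged = (4, 18)
  bit 2 = 1: acc = (4, 18) + (2, 0) = (17, 10)

5P = (17, 10)


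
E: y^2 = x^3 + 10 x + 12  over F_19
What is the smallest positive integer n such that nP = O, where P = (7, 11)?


Compute successive multiples of P until we hit O:
  1P = (7, 11)
  2P = (12, 6)
  3P = (1, 2)
  4P = (18, 1)
  5P = (11, 3)
  6P = (5, 4)
  7P = (5, 15)
  8P = (11, 16)
  ... (continuing to 13P)
  13P = O

ord(P) = 13


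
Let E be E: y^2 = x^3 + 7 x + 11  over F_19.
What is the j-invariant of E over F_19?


Delta = -16(4 a^3 + 27 b^2) mod 19 = 9
-1728 * (4 a)^3 = -1728 * (4*7)^3 mod 19 = 7
j = 7 * 9^(-1) mod 19 = 5

j = 5 (mod 19)


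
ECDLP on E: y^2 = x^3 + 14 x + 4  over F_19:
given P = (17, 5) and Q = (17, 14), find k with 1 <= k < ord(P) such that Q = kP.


Enumerate multiples of P until we hit Q = (17, 14):
  1P = (17, 5)
  2P = (10, 17)
  3P = (12, 0)
  4P = (10, 2)
  5P = (17, 14)
Match found at i = 5.

k = 5


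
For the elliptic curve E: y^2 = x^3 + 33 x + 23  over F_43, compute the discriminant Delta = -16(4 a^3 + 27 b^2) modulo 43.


4 a^3 + 27 b^2 = 4*33^3 + 27*23^2 = 143748 + 14283 = 158031
Delta = -16 * (158031) = -2528496
Delta mod 43 = 33

Delta = 33 (mod 43)


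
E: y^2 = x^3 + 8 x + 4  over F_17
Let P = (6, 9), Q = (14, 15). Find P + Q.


P != Q, so use the chord formula.
s = (y2 - y1) / (x2 - x1) = (6) / (8) mod 17 = 5
x3 = s^2 - x1 - x2 mod 17 = 5^2 - 6 - 14 = 5
y3 = s (x1 - x3) - y1 mod 17 = 5 * (6 - 5) - 9 = 13

P + Q = (5, 13)


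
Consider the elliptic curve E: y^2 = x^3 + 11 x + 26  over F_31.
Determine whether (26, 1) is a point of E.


Check whether y^2 = x^3 + 11 x + 26 (mod 31) for (x, y) = (26, 1).
LHS: y^2 = 1^2 mod 31 = 1
RHS: x^3 + 11 x + 26 = 26^3 + 11*26 + 26 mod 31 = 1
LHS = RHS

Yes, on the curve


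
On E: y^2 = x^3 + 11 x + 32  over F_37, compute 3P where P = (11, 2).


k = 3 = 11_2 (binary, LSB first: 11)
Double-and-add from P = (11, 2):
  bit 0 = 1: acc = O + (11, 2) = (11, 2)
  bit 1 = 1: acc = (11, 2) + (16, 30) = (31, 34)

3P = (31, 34)


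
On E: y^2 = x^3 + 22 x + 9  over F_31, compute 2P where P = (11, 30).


Doubling: s = (3 x1^2 + a) / (2 y1)
s = (3*11^2 + 22) / (2*30) mod 31 = 9
x3 = s^2 - 2 x1 mod 31 = 9^2 - 2*11 = 28
y3 = s (x1 - x3) - y1 mod 31 = 9 * (11 - 28) - 30 = 3

2P = (28, 3)


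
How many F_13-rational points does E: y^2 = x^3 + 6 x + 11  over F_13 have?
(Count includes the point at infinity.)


For each x in F_13, count y with y^2 = x^3 + 6 x + 11 mod 13:
  x = 3: RHS = 4, y in [2, 11]  -> 2 point(s)
  x = 5: RHS = 10, y in [6, 7]  -> 2 point(s)
  x = 6: RHS = 3, y in [4, 9]  -> 2 point(s)
  x = 8: RHS = 12, y in [5, 8]  -> 2 point(s)
  x = 9: RHS = 1, y in [1, 12]  -> 2 point(s)
  x = 11: RHS = 4, y in [2, 11]  -> 2 point(s)
  x = 12: RHS = 4, y in [2, 11]  -> 2 point(s)
Affine points: 14. Add the point at infinity: total = 15.

#E(F_13) = 15


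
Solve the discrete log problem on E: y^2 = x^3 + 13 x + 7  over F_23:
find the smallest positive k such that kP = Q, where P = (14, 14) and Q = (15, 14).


Enumerate multiples of P until we hit Q = (15, 14):
  1P = (14, 14)
  2P = (11, 20)
  3P = (2, 8)
  4P = (13, 21)
  5P = (22, 19)
  6P = (5, 6)
  7P = (17, 14)
  8P = (15, 9)
  9P = (19, 11)
  10P = (6, 18)
  11P = (9, 18)
  12P = (8, 18)
  13P = (4, 10)
  14P = (7, 21)
  15P = (3, 21)
  16P = (18, 22)
  17P = (18, 1)
  18P = (3, 2)
  19P = (7, 2)
  20P = (4, 13)
  21P = (8, 5)
  22P = (9, 5)
  23P = (6, 5)
  24P = (19, 12)
  25P = (15, 14)
Match found at i = 25.

k = 25


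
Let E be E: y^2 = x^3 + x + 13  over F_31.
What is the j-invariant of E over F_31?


Delta = -16(4 a^3 + 27 b^2) mod 31 = 26
-1728 * (4 a)^3 = -1728 * (4*1)^3 mod 31 = 16
j = 16 * 26^(-1) mod 31 = 3

j = 3 (mod 31)


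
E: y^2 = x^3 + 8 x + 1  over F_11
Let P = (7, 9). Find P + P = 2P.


Doubling: s = (3 x1^2 + a) / (2 y1)
s = (3*7^2 + 8) / (2*9) mod 11 = 8
x3 = s^2 - 2 x1 mod 11 = 8^2 - 2*7 = 6
y3 = s (x1 - x3) - y1 mod 11 = 8 * (7 - 6) - 9 = 10

2P = (6, 10)


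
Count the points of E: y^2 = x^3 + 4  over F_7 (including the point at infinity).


For each x in F_7, count y with y^2 = x^3 + 0 x + 4 mod 7:
  x = 0: RHS = 4, y in [2, 5]  -> 2 point(s)
Affine points: 2. Add the point at infinity: total = 3.

#E(F_7) = 3


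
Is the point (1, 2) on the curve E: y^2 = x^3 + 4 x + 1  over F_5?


Check whether y^2 = x^3 + 4 x + 1 (mod 5) for (x, y) = (1, 2).
LHS: y^2 = 2^2 mod 5 = 4
RHS: x^3 + 4 x + 1 = 1^3 + 4*1 + 1 mod 5 = 1
LHS != RHS

No, not on the curve


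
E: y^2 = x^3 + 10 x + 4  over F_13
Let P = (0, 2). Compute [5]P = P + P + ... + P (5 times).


k = 5 = 101_2 (binary, LSB first: 101)
Double-and-add from P = (0, 2):
  bit 0 = 1: acc = O + (0, 2) = (0, 2)
  bit 1 = 0: acc unchanged = (0, 2)
  bit 2 = 1: acc = (0, 2) + (10, 5) = (4, 2)

5P = (4, 2)


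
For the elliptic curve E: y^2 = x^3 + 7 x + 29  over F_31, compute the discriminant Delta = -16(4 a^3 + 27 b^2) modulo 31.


4 a^3 + 27 b^2 = 4*7^3 + 27*29^2 = 1372 + 22707 = 24079
Delta = -16 * (24079) = -385264
Delta mod 31 = 4

Delta = 4 (mod 31)


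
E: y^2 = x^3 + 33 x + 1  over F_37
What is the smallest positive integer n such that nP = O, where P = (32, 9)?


Compute successive multiples of P until we hit O:
  1P = (32, 9)
  2P = (9, 18)
  3P = (0, 1)
  4P = (12, 33)
  5P = (27, 22)
  6P = (4, 7)
  7P = (28, 23)
  8P = (17, 31)
  ... (continuing to 22P)
  22P = O

ord(P) = 22


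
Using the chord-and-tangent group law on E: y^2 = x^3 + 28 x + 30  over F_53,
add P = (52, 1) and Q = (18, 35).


P != Q, so use the chord formula.
s = (y2 - y1) / (x2 - x1) = (34) / (19) mod 53 = 52
x3 = s^2 - x1 - x2 mod 53 = 52^2 - 52 - 18 = 37
y3 = s (x1 - x3) - y1 mod 53 = 52 * (52 - 37) - 1 = 37

P + Q = (37, 37)


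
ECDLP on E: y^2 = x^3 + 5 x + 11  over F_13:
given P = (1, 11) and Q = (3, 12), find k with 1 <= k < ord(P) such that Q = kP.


Enumerate multiples of P until we hit Q = (3, 12):
  1P = (1, 11)
  2P = (2, 4)
  3P = (7, 5)
  4P = (6, 7)
  5P = (3, 1)
  6P = (8, 11)
  7P = (4, 2)
  8P = (4, 11)
  9P = (8, 2)
  10P = (3, 12)
Match found at i = 10.

k = 10


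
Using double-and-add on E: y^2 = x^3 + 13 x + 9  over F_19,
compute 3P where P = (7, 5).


k = 3 = 11_2 (binary, LSB first: 11)
Double-and-add from P = (7, 5):
  bit 0 = 1: acc = O + (7, 5) = (7, 5)
  bit 1 = 1: acc = (7, 5) + (14, 16) = (9, 0)

3P = (9, 0)


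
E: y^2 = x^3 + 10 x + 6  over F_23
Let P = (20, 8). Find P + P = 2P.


Doubling: s = (3 x1^2 + a) / (2 y1)
s = (3*20^2 + 10) / (2*8) mod 23 = 21
x3 = s^2 - 2 x1 mod 23 = 21^2 - 2*20 = 10
y3 = s (x1 - x3) - y1 mod 23 = 21 * (20 - 10) - 8 = 18

2P = (10, 18)


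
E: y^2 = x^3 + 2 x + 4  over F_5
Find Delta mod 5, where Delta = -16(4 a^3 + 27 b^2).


4 a^3 + 27 b^2 = 4*2^3 + 27*4^2 = 32 + 432 = 464
Delta = -16 * (464) = -7424
Delta mod 5 = 1

Delta = 1 (mod 5)


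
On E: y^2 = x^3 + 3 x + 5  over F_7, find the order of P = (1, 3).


Compute successive multiples of P until we hit O:
  1P = (1, 3)
  2P = (6, 6)
  3P = (4, 5)
  4P = (4, 2)
  5P = (6, 1)
  6P = (1, 4)
  7P = O

ord(P) = 7


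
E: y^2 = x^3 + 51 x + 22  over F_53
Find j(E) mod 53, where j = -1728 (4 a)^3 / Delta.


Delta = -16(4 a^3 + 27 b^2) mod 53 = 32
-1728 * (4 a)^3 = -1728 * (4*51)^3 mod 53 = 7
j = 7 * 32^(-1) mod 53 = 35

j = 35 (mod 53)


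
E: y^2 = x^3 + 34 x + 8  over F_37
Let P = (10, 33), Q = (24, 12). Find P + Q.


P != Q, so use the chord formula.
s = (y2 - y1) / (x2 - x1) = (16) / (14) mod 37 = 17
x3 = s^2 - x1 - x2 mod 37 = 17^2 - 10 - 24 = 33
y3 = s (x1 - x3) - y1 mod 37 = 17 * (10 - 33) - 33 = 20

P + Q = (33, 20)


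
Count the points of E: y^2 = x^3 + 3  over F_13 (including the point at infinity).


For each x in F_13, count y with y^2 = x^3 + 0 x + 3 mod 13:
  x = 0: RHS = 3, y in [4, 9]  -> 2 point(s)
  x = 1: RHS = 4, y in [2, 11]  -> 2 point(s)
  x = 3: RHS = 4, y in [2, 11]  -> 2 point(s)
  x = 9: RHS = 4, y in [2, 11]  -> 2 point(s)
Affine points: 8. Add the point at infinity: total = 9.

#E(F_13) = 9


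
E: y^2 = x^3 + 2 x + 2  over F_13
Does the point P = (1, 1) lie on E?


Check whether y^2 = x^3 + 2 x + 2 (mod 13) for (x, y) = (1, 1).
LHS: y^2 = 1^2 mod 13 = 1
RHS: x^3 + 2 x + 2 = 1^3 + 2*1 + 2 mod 13 = 5
LHS != RHS

No, not on the curve


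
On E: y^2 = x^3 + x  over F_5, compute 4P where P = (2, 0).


k = 4 = 100_2 (binary, LSB first: 001)
Double-and-add from P = (2, 0):
  bit 0 = 0: acc unchanged = O
  bit 1 = 0: acc unchanged = O
  bit 2 = 1: acc = O + O = O

4P = O


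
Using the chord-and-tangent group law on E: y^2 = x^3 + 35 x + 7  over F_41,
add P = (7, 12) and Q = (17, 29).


P != Q, so use the chord formula.
s = (y2 - y1) / (x2 - x1) = (17) / (10) mod 41 = 14
x3 = s^2 - x1 - x2 mod 41 = 14^2 - 7 - 17 = 8
y3 = s (x1 - x3) - y1 mod 41 = 14 * (7 - 8) - 12 = 15

P + Q = (8, 15)


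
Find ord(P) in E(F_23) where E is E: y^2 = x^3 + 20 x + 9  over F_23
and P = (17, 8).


Compute successive multiples of P until we hit O:
  1P = (17, 8)
  2P = (7, 3)
  3P = (5, 21)
  4P = (10, 17)
  5P = (0, 3)
  6P = (15, 21)
  7P = (16, 20)
  8P = (19, 16)
  ... (continuing to 20P)
  20P = O

ord(P) = 20


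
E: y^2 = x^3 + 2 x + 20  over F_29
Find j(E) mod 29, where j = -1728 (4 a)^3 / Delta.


Delta = -16(4 a^3 + 27 b^2) mod 29 = 21
-1728 * (4 a)^3 = -1728 * (4*2)^3 mod 29 = 25
j = 25 * 21^(-1) mod 29 = 15

j = 15 (mod 29)


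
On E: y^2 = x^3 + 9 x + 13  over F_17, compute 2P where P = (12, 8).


Doubling: s = (3 x1^2 + a) / (2 y1)
s = (3*12^2 + 9) / (2*8) mod 17 = 1
x3 = s^2 - 2 x1 mod 17 = 1^2 - 2*12 = 11
y3 = s (x1 - x3) - y1 mod 17 = 1 * (12 - 11) - 8 = 10

2P = (11, 10)


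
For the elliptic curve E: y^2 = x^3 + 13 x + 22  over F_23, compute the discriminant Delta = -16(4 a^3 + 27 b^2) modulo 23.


4 a^3 + 27 b^2 = 4*13^3 + 27*22^2 = 8788 + 13068 = 21856
Delta = -16 * (21856) = -349696
Delta mod 23 = 19

Delta = 19 (mod 23)


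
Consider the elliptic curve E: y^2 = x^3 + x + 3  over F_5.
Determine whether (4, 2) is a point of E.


Check whether y^2 = x^3 + 1 x + 3 (mod 5) for (x, y) = (4, 2).
LHS: y^2 = 2^2 mod 5 = 4
RHS: x^3 + 1 x + 3 = 4^3 + 1*4 + 3 mod 5 = 1
LHS != RHS

No, not on the curve


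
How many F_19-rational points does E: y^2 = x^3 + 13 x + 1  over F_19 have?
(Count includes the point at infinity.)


For each x in F_19, count y with y^2 = x^3 + 13 x + 1 mod 19:
  x = 0: RHS = 1, y in [1, 18]  -> 2 point(s)
  x = 2: RHS = 16, y in [4, 15]  -> 2 point(s)
  x = 5: RHS = 1, y in [1, 18]  -> 2 point(s)
  x = 7: RHS = 17, y in [6, 13]  -> 2 point(s)
  x = 8: RHS = 9, y in [3, 16]  -> 2 point(s)
  x = 9: RHS = 11, y in [7, 12]  -> 2 point(s)
  x = 12: RHS = 4, y in [2, 17]  -> 2 point(s)
  x = 13: RHS = 11, y in [7, 12]  -> 2 point(s)
  x = 14: RHS = 1, y in [1, 18]  -> 2 point(s)
  x = 16: RHS = 11, y in [7, 12]  -> 2 point(s)
  x = 17: RHS = 5, y in [9, 10]  -> 2 point(s)
  x = 18: RHS = 6, y in [5, 14]  -> 2 point(s)
Affine points: 24. Add the point at infinity: total = 25.

#E(F_19) = 25


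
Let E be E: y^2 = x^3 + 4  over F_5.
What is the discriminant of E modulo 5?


4 a^3 + 27 b^2 = 4*0^3 + 27*4^2 = 0 + 432 = 432
Delta = -16 * (432) = -6912
Delta mod 5 = 3

Delta = 3 (mod 5)


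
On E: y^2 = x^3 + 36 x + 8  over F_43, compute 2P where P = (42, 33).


Doubling: s = (3 x1^2 + a) / (2 y1)
s = (3*42^2 + 36) / (2*33) mod 43 = 26
x3 = s^2 - 2 x1 mod 43 = 26^2 - 2*42 = 33
y3 = s (x1 - x3) - y1 mod 43 = 26 * (42 - 33) - 33 = 29

2P = (33, 29)


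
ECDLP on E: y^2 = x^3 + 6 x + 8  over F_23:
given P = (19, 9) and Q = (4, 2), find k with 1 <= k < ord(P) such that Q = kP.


Enumerate multiples of P until we hit Q = (4, 2):
  1P = (19, 9)
  2P = (17, 20)
  3P = (0, 13)
  4P = (5, 5)
  5P = (8, 4)
  6P = (4, 2)
Match found at i = 6.

k = 6


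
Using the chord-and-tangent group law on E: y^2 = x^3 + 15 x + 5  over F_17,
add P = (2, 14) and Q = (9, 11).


P != Q, so use the chord formula.
s = (y2 - y1) / (x2 - x1) = (14) / (7) mod 17 = 2
x3 = s^2 - x1 - x2 mod 17 = 2^2 - 2 - 9 = 10
y3 = s (x1 - x3) - y1 mod 17 = 2 * (2 - 10) - 14 = 4

P + Q = (10, 4)


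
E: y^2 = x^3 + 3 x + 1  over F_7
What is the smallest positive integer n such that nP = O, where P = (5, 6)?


Compute successive multiples of P until we hit O:
  1P = (5, 6)
  2P = (6, 5)
  3P = (4, 0)
  4P = (6, 2)
  5P = (5, 1)
  6P = O

ord(P) = 6


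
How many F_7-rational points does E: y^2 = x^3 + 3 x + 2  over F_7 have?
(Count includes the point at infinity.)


For each x in F_7, count y with y^2 = x^3 + 3 x + 2 mod 7:
  x = 0: RHS = 2, y in [3, 4]  -> 2 point(s)
  x = 2: RHS = 2, y in [3, 4]  -> 2 point(s)
  x = 4: RHS = 1, y in [1, 6]  -> 2 point(s)
  x = 5: RHS = 2, y in [3, 4]  -> 2 point(s)
Affine points: 8. Add the point at infinity: total = 9.

#E(F_7) = 9


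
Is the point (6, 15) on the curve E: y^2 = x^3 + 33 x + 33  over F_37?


Check whether y^2 = x^3 + 33 x + 33 (mod 37) for (x, y) = (6, 15).
LHS: y^2 = 15^2 mod 37 = 3
RHS: x^3 + 33 x + 33 = 6^3 + 33*6 + 33 mod 37 = 3
LHS = RHS

Yes, on the curve


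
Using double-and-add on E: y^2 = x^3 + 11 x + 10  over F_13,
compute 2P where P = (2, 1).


k = 2 = 10_2 (binary, LSB first: 01)
Double-and-add from P = (2, 1):
  bit 0 = 0: acc unchanged = O
  bit 1 = 1: acc = O + (8, 8) = (8, 8)

2P = (8, 8)


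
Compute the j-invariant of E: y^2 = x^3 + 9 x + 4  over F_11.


Delta = -16(4 a^3 + 27 b^2) mod 11 = 2
-1728 * (4 a)^3 = -1728 * (4*9)^3 mod 11 = 6
j = 6 * 2^(-1) mod 11 = 3

j = 3 (mod 11)


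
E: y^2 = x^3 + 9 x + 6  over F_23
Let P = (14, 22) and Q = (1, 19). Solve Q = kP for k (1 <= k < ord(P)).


Enumerate multiples of P until we hit Q = (1, 19):
  1P = (14, 22)
  2P = (1, 19)
Match found at i = 2.

k = 2


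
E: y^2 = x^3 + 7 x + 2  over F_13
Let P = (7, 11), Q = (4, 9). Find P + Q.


P != Q, so use the chord formula.
s = (y2 - y1) / (x2 - x1) = (11) / (10) mod 13 = 5
x3 = s^2 - x1 - x2 mod 13 = 5^2 - 7 - 4 = 1
y3 = s (x1 - x3) - y1 mod 13 = 5 * (7 - 1) - 11 = 6

P + Q = (1, 6)


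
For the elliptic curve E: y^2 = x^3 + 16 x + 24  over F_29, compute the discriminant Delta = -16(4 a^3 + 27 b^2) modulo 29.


4 a^3 + 27 b^2 = 4*16^3 + 27*24^2 = 16384 + 15552 = 31936
Delta = -16 * (31936) = -510976
Delta mod 29 = 4

Delta = 4 (mod 29)


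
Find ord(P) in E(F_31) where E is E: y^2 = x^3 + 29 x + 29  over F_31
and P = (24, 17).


Compute successive multiples of P until we hit O:
  1P = (24, 17)
  2P = (1, 20)
  3P = (26, 21)
  4P = (16, 30)
  5P = (29, 26)
  6P = (11, 25)
  7P = (5, 19)
  8P = (27, 29)
  ... (continuing to 17P)
  17P = O

ord(P) = 17


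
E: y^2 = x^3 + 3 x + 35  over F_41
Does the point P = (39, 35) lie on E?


Check whether y^2 = x^3 + 3 x + 35 (mod 41) for (x, y) = (39, 35).
LHS: y^2 = 35^2 mod 41 = 36
RHS: x^3 + 3 x + 35 = 39^3 + 3*39 + 35 mod 41 = 21
LHS != RHS

No, not on the curve


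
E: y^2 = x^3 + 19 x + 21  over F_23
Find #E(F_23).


For each x in F_23, count y with y^2 = x^3 + 19 x + 21 mod 23:
  x = 1: RHS = 18, y in [8, 15]  -> 2 point(s)
  x = 3: RHS = 13, y in [6, 17]  -> 2 point(s)
  x = 4: RHS = 0, y in [0]  -> 1 point(s)
  x = 6: RHS = 6, y in [11, 12]  -> 2 point(s)
  x = 8: RHS = 18, y in [8, 15]  -> 2 point(s)
  x = 9: RHS = 1, y in [1, 22]  -> 2 point(s)
  x = 13: RHS = 4, y in [2, 21]  -> 2 point(s)
  x = 14: RHS = 18, y in [8, 15]  -> 2 point(s)
  x = 15: RHS = 1, y in [1, 22]  -> 2 point(s)
  x = 17: RHS = 13, y in [6, 17]  -> 2 point(s)
  x = 18: RHS = 8, y in [10, 13]  -> 2 point(s)
  x = 20: RHS = 6, y in [11, 12]  -> 2 point(s)
  x = 22: RHS = 1, y in [1, 22]  -> 2 point(s)
Affine points: 25. Add the point at infinity: total = 26.

#E(F_23) = 26


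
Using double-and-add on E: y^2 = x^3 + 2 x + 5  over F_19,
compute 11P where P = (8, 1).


k = 11 = 1011_2 (binary, LSB first: 1101)
Double-and-add from P = (8, 1):
  bit 0 = 1: acc = O + (8, 1) = (8, 1)
  bit 1 = 1: acc = (8, 1) + (7, 1) = (4, 18)
  bit 2 = 0: acc unchanged = (4, 18)
  bit 3 = 1: acc = (4, 18) + (0, 9) = (7, 18)

11P = (7, 18)


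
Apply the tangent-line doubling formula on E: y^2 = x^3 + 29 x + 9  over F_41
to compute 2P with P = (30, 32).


Doubling: s = (3 x1^2 + a) / (2 y1)
s = (3*30^2 + 29) / (2*32) mod 41 = 1
x3 = s^2 - 2 x1 mod 41 = 1^2 - 2*30 = 23
y3 = s (x1 - x3) - y1 mod 41 = 1 * (30 - 23) - 32 = 16

2P = (23, 16)


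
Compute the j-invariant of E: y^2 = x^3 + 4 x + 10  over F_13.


Delta = -16(4 a^3 + 27 b^2) mod 13 = 11
-1728 * (4 a)^3 = -1728 * (4*4)^3 mod 13 = 1
j = 1 * 11^(-1) mod 13 = 6

j = 6 (mod 13)


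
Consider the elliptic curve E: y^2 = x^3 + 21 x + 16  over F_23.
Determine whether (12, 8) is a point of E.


Check whether y^2 = x^3 + 21 x + 16 (mod 23) for (x, y) = (12, 8).
LHS: y^2 = 8^2 mod 23 = 18
RHS: x^3 + 21 x + 16 = 12^3 + 21*12 + 16 mod 23 = 18
LHS = RHS

Yes, on the curve


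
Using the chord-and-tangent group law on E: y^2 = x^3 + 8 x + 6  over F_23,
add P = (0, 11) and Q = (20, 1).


P != Q, so use the chord formula.
s = (y2 - y1) / (x2 - x1) = (13) / (20) mod 23 = 11
x3 = s^2 - x1 - x2 mod 23 = 11^2 - 0 - 20 = 9
y3 = s (x1 - x3) - y1 mod 23 = 11 * (0 - 9) - 11 = 5

P + Q = (9, 5)


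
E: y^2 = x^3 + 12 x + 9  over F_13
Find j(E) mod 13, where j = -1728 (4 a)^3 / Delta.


Delta = -16(4 a^3 + 27 b^2) mod 13 = 3
-1728 * (4 a)^3 = -1728 * (4*12)^3 mod 13 = 1
j = 1 * 3^(-1) mod 13 = 9

j = 9 (mod 13)


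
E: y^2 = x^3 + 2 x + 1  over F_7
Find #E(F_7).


For each x in F_7, count y with y^2 = x^3 + 2 x + 1 mod 7:
  x = 0: RHS = 1, y in [1, 6]  -> 2 point(s)
  x = 1: RHS = 4, y in [2, 5]  -> 2 point(s)
Affine points: 4. Add the point at infinity: total = 5.

#E(F_7) = 5


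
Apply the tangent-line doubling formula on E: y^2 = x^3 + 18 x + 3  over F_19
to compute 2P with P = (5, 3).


Doubling: s = (3 x1^2 + a) / (2 y1)
s = (3*5^2 + 18) / (2*3) mod 19 = 6
x3 = s^2 - 2 x1 mod 19 = 6^2 - 2*5 = 7
y3 = s (x1 - x3) - y1 mod 19 = 6 * (5 - 7) - 3 = 4

2P = (7, 4)


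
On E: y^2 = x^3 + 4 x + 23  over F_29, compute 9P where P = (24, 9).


k = 9 = 1001_2 (binary, LSB first: 1001)
Double-and-add from P = (24, 9):
  bit 0 = 1: acc = O + (24, 9) = (24, 9)
  bit 1 = 0: acc unchanged = (24, 9)
  bit 2 = 0: acc unchanged = (24, 9)
  bit 3 = 1: acc = (24, 9) + (9, 18) = (1, 12)

9P = (1, 12)


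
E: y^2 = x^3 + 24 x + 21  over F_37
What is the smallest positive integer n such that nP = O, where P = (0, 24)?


Compute successive multiples of P until we hit O:
  1P = (0, 24)
  2P = (28, 36)
  3P = (19, 26)
  4P = (34, 25)
  5P = (36, 25)
  6P = (2, 15)
  7P = (9, 35)
  8P = (3, 34)
  ... (continuing to 43P)
  43P = O

ord(P) = 43


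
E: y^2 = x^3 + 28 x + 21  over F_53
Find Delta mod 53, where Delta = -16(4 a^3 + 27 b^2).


4 a^3 + 27 b^2 = 4*28^3 + 27*21^2 = 87808 + 11907 = 99715
Delta = -16 * (99715) = -1595440
Delta mod 53 = 19

Delta = 19 (mod 53)


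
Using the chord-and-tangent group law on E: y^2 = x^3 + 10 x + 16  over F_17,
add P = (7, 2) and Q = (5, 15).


P != Q, so use the chord formula.
s = (y2 - y1) / (x2 - x1) = (13) / (15) mod 17 = 2
x3 = s^2 - x1 - x2 mod 17 = 2^2 - 7 - 5 = 9
y3 = s (x1 - x3) - y1 mod 17 = 2 * (7 - 9) - 2 = 11

P + Q = (9, 11)


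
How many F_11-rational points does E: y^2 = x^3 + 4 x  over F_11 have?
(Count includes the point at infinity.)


For each x in F_11, count y with y^2 = x^3 + 4 x + 0 mod 11:
  x = 0: RHS = 0, y in [0]  -> 1 point(s)
  x = 1: RHS = 5, y in [4, 7]  -> 2 point(s)
  x = 2: RHS = 5, y in [4, 7]  -> 2 point(s)
  x = 4: RHS = 3, y in [5, 6]  -> 2 point(s)
  x = 6: RHS = 9, y in [3, 8]  -> 2 point(s)
  x = 8: RHS = 5, y in [4, 7]  -> 2 point(s)
Affine points: 11. Add the point at infinity: total = 12.

#E(F_11) = 12


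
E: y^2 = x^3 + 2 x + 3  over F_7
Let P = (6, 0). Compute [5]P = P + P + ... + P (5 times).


k = 5 = 101_2 (binary, LSB first: 101)
Double-and-add from P = (6, 0):
  bit 0 = 1: acc = O + (6, 0) = (6, 0)
  bit 1 = 0: acc unchanged = (6, 0)
  bit 2 = 1: acc = (6, 0) + O = (6, 0)

5P = (6, 0)


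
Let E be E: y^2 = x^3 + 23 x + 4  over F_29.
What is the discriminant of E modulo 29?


4 a^3 + 27 b^2 = 4*23^3 + 27*4^2 = 48668 + 432 = 49100
Delta = -16 * (49100) = -785600
Delta mod 29 = 10

Delta = 10 (mod 29)


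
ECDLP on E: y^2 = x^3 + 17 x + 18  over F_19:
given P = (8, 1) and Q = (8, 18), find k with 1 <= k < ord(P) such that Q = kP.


Enumerate multiples of P until we hit Q = (8, 18):
  1P = (8, 1)
  2P = (3, 18)
  3P = (15, 0)
  4P = (3, 1)
  5P = (8, 18)
Match found at i = 5.

k = 5


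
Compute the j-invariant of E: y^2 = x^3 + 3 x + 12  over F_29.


Delta = -16(4 a^3 + 27 b^2) mod 29 = 9
-1728 * (4 a)^3 = -1728 * (4*3)^3 mod 29 = 1
j = 1 * 9^(-1) mod 29 = 13

j = 13 (mod 29)


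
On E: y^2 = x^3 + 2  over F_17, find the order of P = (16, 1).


Compute successive multiples of P until we hit O:
  1P = (16, 1)
  2P = (0, 6)
  3P = (9, 0)
  4P = (0, 11)
  5P = (16, 16)
  6P = O

ord(P) = 6


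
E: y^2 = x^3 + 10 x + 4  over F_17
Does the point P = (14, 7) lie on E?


Check whether y^2 = x^3 + 10 x + 4 (mod 17) for (x, y) = (14, 7).
LHS: y^2 = 7^2 mod 17 = 15
RHS: x^3 + 10 x + 4 = 14^3 + 10*14 + 4 mod 17 = 15
LHS = RHS

Yes, on the curve


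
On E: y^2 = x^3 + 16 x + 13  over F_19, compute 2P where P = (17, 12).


Doubling: s = (3 x1^2 + a) / (2 y1)
s = (3*17^2 + 16) / (2*12) mod 19 = 17
x3 = s^2 - 2 x1 mod 19 = 17^2 - 2*17 = 8
y3 = s (x1 - x3) - y1 mod 19 = 17 * (17 - 8) - 12 = 8

2P = (8, 8)


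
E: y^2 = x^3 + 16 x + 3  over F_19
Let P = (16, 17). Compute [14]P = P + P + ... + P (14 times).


k = 14 = 1110_2 (binary, LSB first: 0111)
Double-and-add from P = (16, 17):
  bit 0 = 0: acc unchanged = O
  bit 1 = 1: acc = O + (4, 6) = (4, 6)
  bit 2 = 1: acc = (4, 6) + (12, 2) = (8, 15)
  bit 3 = 1: acc = (8, 15) + (18, 10) = (17, 18)

14P = (17, 18)


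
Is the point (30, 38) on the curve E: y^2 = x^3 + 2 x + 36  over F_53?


Check whether y^2 = x^3 + 2 x + 36 (mod 53) for (x, y) = (30, 38).
LHS: y^2 = 38^2 mod 53 = 13
RHS: x^3 + 2 x + 36 = 30^3 + 2*30 + 36 mod 53 = 13
LHS = RHS

Yes, on the curve


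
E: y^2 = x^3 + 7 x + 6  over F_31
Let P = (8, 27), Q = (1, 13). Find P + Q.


P != Q, so use the chord formula.
s = (y2 - y1) / (x2 - x1) = (17) / (24) mod 31 = 2
x3 = s^2 - x1 - x2 mod 31 = 2^2 - 8 - 1 = 26
y3 = s (x1 - x3) - y1 mod 31 = 2 * (8 - 26) - 27 = 30

P + Q = (26, 30)


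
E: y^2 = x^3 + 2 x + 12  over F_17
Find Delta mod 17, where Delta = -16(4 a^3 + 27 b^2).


4 a^3 + 27 b^2 = 4*2^3 + 27*12^2 = 32 + 3888 = 3920
Delta = -16 * (3920) = -62720
Delta mod 17 = 10

Delta = 10 (mod 17)


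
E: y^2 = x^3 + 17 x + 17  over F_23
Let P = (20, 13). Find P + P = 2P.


Doubling: s = (3 x1^2 + a) / (2 y1)
s = (3*20^2 + 17) / (2*13) mod 23 = 7
x3 = s^2 - 2 x1 mod 23 = 7^2 - 2*20 = 9
y3 = s (x1 - x3) - y1 mod 23 = 7 * (20 - 9) - 13 = 18

2P = (9, 18)


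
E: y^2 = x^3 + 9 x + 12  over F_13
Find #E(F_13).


For each x in F_13, count y with y^2 = x^3 + 9 x + 12 mod 13:
  x = 0: RHS = 12, y in [5, 8]  -> 2 point(s)
  x = 1: RHS = 9, y in [3, 10]  -> 2 point(s)
  x = 2: RHS = 12, y in [5, 8]  -> 2 point(s)
  x = 3: RHS = 1, y in [1, 12]  -> 2 point(s)
  x = 5: RHS = 0, y in [0]  -> 1 point(s)
  x = 6: RHS = 9, y in [3, 10]  -> 2 point(s)
  x = 9: RHS = 3, y in [4, 9]  -> 2 point(s)
  x = 10: RHS = 10, y in [6, 7]  -> 2 point(s)
  x = 11: RHS = 12, y in [5, 8]  -> 2 point(s)
Affine points: 17. Add the point at infinity: total = 18.

#E(F_13) = 18


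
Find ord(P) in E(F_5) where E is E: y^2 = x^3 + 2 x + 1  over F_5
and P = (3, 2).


Compute successive multiples of P until we hit O:
  1P = (3, 2)
  2P = (0, 1)
  3P = (1, 2)
  4P = (1, 3)
  5P = (0, 4)
  6P = (3, 3)
  7P = O

ord(P) = 7


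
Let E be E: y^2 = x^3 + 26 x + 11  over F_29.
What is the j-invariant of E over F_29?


Delta = -16(4 a^3 + 27 b^2) mod 29 = 3
-1728 * (4 a)^3 = -1728 * (4*26)^3 mod 29 = 28
j = 28 * 3^(-1) mod 29 = 19

j = 19 (mod 29)


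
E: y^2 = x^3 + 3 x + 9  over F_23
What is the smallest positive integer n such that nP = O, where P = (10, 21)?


Compute successive multiples of P until we hit O:
  1P = (10, 21)
  2P = (4, 19)
  3P = (4, 4)
  4P = (10, 2)
  5P = O

ord(P) = 5


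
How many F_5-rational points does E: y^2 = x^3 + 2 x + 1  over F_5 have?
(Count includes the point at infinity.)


For each x in F_5, count y with y^2 = x^3 + 2 x + 1 mod 5:
  x = 0: RHS = 1, y in [1, 4]  -> 2 point(s)
  x = 1: RHS = 4, y in [2, 3]  -> 2 point(s)
  x = 3: RHS = 4, y in [2, 3]  -> 2 point(s)
Affine points: 6. Add the point at infinity: total = 7.

#E(F_5) = 7


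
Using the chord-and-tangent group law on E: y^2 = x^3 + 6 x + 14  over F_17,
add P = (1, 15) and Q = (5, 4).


P != Q, so use the chord formula.
s = (y2 - y1) / (x2 - x1) = (6) / (4) mod 17 = 10
x3 = s^2 - x1 - x2 mod 17 = 10^2 - 1 - 5 = 9
y3 = s (x1 - x3) - y1 mod 17 = 10 * (1 - 9) - 15 = 7

P + Q = (9, 7)


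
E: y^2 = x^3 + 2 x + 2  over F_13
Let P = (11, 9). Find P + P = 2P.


Doubling: s = (3 x1^2 + a) / (2 y1)
s = (3*11^2 + 2) / (2*9) mod 13 = 8
x3 = s^2 - 2 x1 mod 13 = 8^2 - 2*11 = 3
y3 = s (x1 - x3) - y1 mod 13 = 8 * (11 - 3) - 9 = 3

2P = (3, 3)


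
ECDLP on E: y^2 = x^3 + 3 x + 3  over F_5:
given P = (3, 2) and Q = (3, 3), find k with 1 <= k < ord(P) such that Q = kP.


Enumerate multiples of P until we hit Q = (3, 3):
  1P = (3, 2)
  2P = (4, 3)
  3P = (4, 2)
  4P = (3, 3)
Match found at i = 4.

k = 4


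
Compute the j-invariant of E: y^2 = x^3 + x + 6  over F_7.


Delta = -16(4 a^3 + 27 b^2) mod 7 = 1
-1728 * (4 a)^3 = -1728 * (4*1)^3 mod 7 = 1
j = 1 * 1^(-1) mod 7 = 1

j = 1 (mod 7)


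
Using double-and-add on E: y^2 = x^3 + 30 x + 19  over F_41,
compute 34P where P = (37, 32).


k = 34 = 100010_2 (binary, LSB first: 010001)
Double-and-add from P = (37, 32):
  bit 0 = 0: acc unchanged = O
  bit 1 = 1: acc = O + (4, 30) = (4, 30)
  bit 2 = 0: acc unchanged = (4, 30)
  bit 3 = 0: acc unchanged = (4, 30)
  bit 4 = 0: acc unchanged = (4, 30)
  bit 5 = 1: acc = (4, 30) + (33, 28) = (12, 37)

34P = (12, 37)


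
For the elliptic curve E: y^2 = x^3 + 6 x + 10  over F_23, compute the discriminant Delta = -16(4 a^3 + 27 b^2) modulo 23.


4 a^3 + 27 b^2 = 4*6^3 + 27*10^2 = 864 + 2700 = 3564
Delta = -16 * (3564) = -57024
Delta mod 23 = 16

Delta = 16 (mod 23)


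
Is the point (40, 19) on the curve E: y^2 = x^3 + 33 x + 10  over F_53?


Check whether y^2 = x^3 + 33 x + 10 (mod 53) for (x, y) = (40, 19).
LHS: y^2 = 19^2 mod 53 = 43
RHS: x^3 + 33 x + 10 = 40^3 + 33*40 + 10 mod 53 = 34
LHS != RHS

No, not on the curve


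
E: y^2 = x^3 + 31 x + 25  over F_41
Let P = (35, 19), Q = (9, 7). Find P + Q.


P != Q, so use the chord formula.
s = (y2 - y1) / (x2 - x1) = (29) / (15) mod 41 = 32
x3 = s^2 - x1 - x2 mod 41 = 32^2 - 35 - 9 = 37
y3 = s (x1 - x3) - y1 mod 41 = 32 * (35 - 37) - 19 = 40

P + Q = (37, 40)


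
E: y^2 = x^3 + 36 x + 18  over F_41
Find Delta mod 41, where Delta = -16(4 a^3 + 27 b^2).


4 a^3 + 27 b^2 = 4*36^3 + 27*18^2 = 186624 + 8748 = 195372
Delta = -16 * (195372) = -3125952
Delta mod 41 = 11

Delta = 11 (mod 41)


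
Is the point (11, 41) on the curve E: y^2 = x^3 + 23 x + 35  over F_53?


Check whether y^2 = x^3 + 23 x + 35 (mod 53) for (x, y) = (11, 41).
LHS: y^2 = 41^2 mod 53 = 38
RHS: x^3 + 23 x + 35 = 11^3 + 23*11 + 35 mod 53 = 29
LHS != RHS

No, not on the curve


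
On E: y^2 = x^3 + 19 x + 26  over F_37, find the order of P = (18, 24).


Compute successive multiples of P until we hit O:
  1P = (18, 24)
  2P = (0, 10)
  3P = (26, 15)
  4P = (33, 16)
  5P = (32, 18)
  6P = (34, 4)
  7P = (12, 24)
  8P = (7, 13)
  ... (continuing to 31P)
  31P = O

ord(P) = 31


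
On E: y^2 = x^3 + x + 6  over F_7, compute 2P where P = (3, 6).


Doubling: s = (3 x1^2 + a) / (2 y1)
s = (3*3^2 + 1) / (2*6) mod 7 = 0
x3 = s^2 - 2 x1 mod 7 = 0^2 - 2*3 = 1
y3 = s (x1 - x3) - y1 mod 7 = 0 * (3 - 1) - 6 = 1

2P = (1, 1)


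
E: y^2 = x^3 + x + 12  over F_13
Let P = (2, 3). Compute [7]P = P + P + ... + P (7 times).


k = 7 = 111_2 (binary, LSB first: 111)
Double-and-add from P = (2, 3):
  bit 0 = 1: acc = O + (2, 3) = (2, 3)
  bit 1 = 1: acc = (2, 3) + (9, 10) = (3, 9)
  bit 2 = 1: acc = (3, 9) + (5, 5) = (9, 3)

7P = (9, 3)


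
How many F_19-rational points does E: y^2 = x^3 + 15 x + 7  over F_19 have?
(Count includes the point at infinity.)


For each x in F_19, count y with y^2 = x^3 + 15 x + 7 mod 19:
  x = 0: RHS = 7, y in [8, 11]  -> 2 point(s)
  x = 1: RHS = 4, y in [2, 17]  -> 2 point(s)
  x = 2: RHS = 7, y in [8, 11]  -> 2 point(s)
  x = 4: RHS = 17, y in [6, 13]  -> 2 point(s)
  x = 5: RHS = 17, y in [6, 13]  -> 2 point(s)
  x = 6: RHS = 9, y in [3, 16]  -> 2 point(s)
  x = 9: RHS = 16, y in [4, 15]  -> 2 point(s)
  x = 10: RHS = 17, y in [6, 13]  -> 2 point(s)
  x = 13: RHS = 5, y in [9, 10]  -> 2 point(s)
  x = 14: RHS = 16, y in [4, 15]  -> 2 point(s)
  x = 15: RHS = 16, y in [4, 15]  -> 2 point(s)
  x = 16: RHS = 11, y in [7, 12]  -> 2 point(s)
  x = 17: RHS = 7, y in [8, 11]  -> 2 point(s)
Affine points: 26. Add the point at infinity: total = 27.

#E(F_19) = 27


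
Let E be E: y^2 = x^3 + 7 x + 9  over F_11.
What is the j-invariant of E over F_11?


Delta = -16(4 a^3 + 27 b^2) mod 11 = 3
-1728 * (4 a)^3 = -1728 * (4*7)^3 mod 11 = 4
j = 4 * 3^(-1) mod 11 = 5

j = 5 (mod 11)
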